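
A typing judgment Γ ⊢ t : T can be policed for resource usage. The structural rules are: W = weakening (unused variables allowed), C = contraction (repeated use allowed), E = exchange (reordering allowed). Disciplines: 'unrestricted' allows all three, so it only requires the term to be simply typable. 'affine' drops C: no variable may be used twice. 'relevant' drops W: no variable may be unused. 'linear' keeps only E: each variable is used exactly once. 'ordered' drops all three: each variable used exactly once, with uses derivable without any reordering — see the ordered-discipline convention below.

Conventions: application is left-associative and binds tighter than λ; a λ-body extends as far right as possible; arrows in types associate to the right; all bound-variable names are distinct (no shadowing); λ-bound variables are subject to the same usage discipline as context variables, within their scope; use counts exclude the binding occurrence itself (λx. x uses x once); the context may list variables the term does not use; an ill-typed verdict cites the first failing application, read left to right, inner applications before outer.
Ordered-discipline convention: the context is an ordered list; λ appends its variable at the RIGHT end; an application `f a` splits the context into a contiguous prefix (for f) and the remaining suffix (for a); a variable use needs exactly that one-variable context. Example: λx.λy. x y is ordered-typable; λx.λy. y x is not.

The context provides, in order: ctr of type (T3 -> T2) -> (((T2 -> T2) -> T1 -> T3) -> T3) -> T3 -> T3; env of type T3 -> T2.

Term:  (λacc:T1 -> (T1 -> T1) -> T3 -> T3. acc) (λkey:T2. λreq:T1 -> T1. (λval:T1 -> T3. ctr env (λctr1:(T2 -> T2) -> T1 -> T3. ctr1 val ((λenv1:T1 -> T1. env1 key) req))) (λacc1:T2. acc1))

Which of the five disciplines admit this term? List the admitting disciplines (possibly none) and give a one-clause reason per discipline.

accepted by: none
use counts: ctr: 1, env: 1, acc (λ-bound): 1, key (λ-bound): 1, req (λ-bound): 1, val (λ-bound): 1, ctr1 (λ-bound): 1, env1 (λ-bound): 1, acc1 (λ-bound): 1
order of uses: acc, ctr, env, ctr1, val, env1, key, req, acc1
typing: ill-typed: an application expects T2 -> T2 but receives T1 -> T3
ordered: ✗, a type mismatch blocks all five
linear: ✗, the type mismatch rejects it
affine: ✗, not simply typable
relevant: ✗, fails simple typing
unrestricted: ✗, a type mismatch blocks all five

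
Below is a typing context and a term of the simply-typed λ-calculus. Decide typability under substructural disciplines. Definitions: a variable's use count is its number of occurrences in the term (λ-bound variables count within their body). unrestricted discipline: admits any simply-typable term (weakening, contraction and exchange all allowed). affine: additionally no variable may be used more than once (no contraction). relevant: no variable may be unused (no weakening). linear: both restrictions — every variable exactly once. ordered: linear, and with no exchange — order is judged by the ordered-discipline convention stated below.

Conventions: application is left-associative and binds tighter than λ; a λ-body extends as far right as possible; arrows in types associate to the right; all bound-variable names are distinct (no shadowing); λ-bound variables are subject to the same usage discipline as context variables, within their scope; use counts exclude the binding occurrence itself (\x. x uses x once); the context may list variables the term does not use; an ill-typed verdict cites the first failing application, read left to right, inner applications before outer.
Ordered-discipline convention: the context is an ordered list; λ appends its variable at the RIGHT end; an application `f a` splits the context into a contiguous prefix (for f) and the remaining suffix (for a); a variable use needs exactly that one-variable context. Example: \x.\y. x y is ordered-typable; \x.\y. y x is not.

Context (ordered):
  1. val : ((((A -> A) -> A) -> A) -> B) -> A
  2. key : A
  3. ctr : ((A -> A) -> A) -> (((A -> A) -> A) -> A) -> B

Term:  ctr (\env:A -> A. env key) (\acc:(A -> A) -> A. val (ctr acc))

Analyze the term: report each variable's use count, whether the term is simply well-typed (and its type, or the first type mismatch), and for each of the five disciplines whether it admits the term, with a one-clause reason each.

usage: val ×1, key ×1, ctr ×2, env (λ-bound) ×1, acc (λ-bound) ×1
use order (left to right): ctr, env, key, val, ctr, acc
typing: well-typed — term : B
ordered ✗ (repeated use of ctr ×2)
linear ✗ (repeated use of ctr ×2)
affine ✗ (repeated use of ctr ×2)
relevant ✓ (every one of val, key, ctr, env, acc appears)
unrestricted ✓ (well-typed at B; no restrictions here)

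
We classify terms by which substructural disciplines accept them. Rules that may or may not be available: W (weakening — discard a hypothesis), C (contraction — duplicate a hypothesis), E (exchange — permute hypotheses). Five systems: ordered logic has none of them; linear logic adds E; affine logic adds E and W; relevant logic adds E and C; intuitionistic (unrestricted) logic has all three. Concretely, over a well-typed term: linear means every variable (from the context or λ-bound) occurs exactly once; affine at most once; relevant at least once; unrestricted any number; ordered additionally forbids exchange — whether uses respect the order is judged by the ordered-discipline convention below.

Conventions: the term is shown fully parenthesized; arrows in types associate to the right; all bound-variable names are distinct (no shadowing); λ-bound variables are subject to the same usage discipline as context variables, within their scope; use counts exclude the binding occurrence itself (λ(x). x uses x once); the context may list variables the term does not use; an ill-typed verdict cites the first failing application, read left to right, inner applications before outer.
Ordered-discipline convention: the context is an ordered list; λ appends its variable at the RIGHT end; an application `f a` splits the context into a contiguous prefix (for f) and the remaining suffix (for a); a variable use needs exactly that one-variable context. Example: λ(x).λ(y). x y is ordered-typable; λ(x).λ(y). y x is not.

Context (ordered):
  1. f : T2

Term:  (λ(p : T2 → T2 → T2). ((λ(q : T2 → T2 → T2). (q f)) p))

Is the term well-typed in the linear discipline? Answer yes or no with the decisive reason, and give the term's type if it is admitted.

yes — f, p, q: one use apiece; term : (T2 → T2 → T2) → T2 → T2
counts: f: 1×; p (λ-bound): 1×; q (λ-bound): 1×
left-to-right use order: q, f, p
typing: the term checks, with type (T2 → T2 → T2) → T2 → T2
per-discipline verdicts: ordered ✗ · linear ✓ · affine ✓ · relevant ✓ · unrestricted ✓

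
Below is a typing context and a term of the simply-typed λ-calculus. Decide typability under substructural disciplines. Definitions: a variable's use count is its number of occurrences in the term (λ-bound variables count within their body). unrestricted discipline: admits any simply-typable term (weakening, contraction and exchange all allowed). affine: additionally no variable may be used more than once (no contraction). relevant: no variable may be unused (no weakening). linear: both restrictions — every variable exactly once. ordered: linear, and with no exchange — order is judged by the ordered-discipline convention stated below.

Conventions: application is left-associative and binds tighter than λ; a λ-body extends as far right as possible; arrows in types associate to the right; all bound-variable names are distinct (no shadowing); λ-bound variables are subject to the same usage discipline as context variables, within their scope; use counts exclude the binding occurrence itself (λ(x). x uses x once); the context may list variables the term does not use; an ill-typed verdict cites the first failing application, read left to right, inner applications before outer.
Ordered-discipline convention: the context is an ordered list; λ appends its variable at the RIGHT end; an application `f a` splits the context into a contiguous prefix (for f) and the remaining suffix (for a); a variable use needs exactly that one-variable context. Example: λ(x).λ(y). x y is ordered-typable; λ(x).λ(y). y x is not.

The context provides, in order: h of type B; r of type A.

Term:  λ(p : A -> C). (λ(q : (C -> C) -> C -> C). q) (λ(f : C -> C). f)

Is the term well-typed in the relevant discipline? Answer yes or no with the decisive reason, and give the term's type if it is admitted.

no — needs weakening: h, r, p unused
counts: h: 0×, r: 0×, p (λ-bound): 0×, q (λ-bound): 1×, f (λ-bound): 1×
uses in reading order: q, f
typing: ✓ — (A -> C) -> (C -> C) -> C -> C
summary: ordered ✗ | linear ✗ | affine ✓ | relevant ✗ | unrestricted ✓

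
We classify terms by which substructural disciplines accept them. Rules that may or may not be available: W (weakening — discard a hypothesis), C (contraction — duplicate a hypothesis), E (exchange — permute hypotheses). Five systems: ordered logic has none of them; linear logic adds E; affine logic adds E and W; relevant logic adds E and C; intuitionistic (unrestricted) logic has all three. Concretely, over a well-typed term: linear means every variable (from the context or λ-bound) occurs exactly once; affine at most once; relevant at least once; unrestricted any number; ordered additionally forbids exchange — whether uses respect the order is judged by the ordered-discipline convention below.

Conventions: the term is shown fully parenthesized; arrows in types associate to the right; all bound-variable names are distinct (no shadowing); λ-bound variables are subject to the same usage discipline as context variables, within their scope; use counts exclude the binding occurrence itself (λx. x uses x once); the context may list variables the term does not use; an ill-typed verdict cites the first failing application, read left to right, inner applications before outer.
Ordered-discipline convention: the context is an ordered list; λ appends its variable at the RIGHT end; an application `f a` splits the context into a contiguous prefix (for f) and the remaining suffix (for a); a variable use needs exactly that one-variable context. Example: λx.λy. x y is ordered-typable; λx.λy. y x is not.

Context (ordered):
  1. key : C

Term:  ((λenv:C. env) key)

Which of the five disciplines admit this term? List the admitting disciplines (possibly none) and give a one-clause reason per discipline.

admitted in: ordered, linear, affine, relevant, unrestricted
counts: key=1; env [bound]=1
order of uses: env, key
typing: ✓ — C
ordered: ✓ — key, env: once each, no exchange needed
linear: ✓ — each of key, env used exactly once
affine: ✓ — no duplicate uses among key, env
relevant: ✓ — at least one use each (key, env)
unrestricted: ✓ — typability at C is all that's needed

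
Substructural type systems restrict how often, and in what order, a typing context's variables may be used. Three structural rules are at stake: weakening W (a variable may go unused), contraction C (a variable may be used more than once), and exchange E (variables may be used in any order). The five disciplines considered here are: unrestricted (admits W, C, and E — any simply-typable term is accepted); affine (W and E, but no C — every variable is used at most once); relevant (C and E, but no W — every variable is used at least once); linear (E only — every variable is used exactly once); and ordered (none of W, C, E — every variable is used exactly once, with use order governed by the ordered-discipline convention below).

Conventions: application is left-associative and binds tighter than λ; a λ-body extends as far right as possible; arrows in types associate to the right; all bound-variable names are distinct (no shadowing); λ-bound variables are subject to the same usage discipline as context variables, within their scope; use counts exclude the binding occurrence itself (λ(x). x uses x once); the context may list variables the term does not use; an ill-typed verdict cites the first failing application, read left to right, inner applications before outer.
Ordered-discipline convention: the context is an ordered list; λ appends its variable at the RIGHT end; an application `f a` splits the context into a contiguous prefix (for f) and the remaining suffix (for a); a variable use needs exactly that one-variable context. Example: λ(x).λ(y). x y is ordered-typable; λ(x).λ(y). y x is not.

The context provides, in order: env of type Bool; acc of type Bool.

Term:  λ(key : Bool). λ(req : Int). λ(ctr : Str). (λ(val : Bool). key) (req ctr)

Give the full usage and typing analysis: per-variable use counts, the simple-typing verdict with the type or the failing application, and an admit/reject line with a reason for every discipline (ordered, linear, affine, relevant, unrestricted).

use counts: env: 0, acc: 0, key (bound): 1, req (bound): 1, ctr (bound): 1, val (bound): 0
use order (left to right): key, req, ctr
typing: ill-typed: can't apply a value of type Int
ordered ✗ (the type mismatch rejects it)
linear ✗ (not simply typable)
affine ✗ (fails simple typing)
relevant ✗ (a type mismatch blocks all five)
unrestricted ✗ (the type mismatch rejects it)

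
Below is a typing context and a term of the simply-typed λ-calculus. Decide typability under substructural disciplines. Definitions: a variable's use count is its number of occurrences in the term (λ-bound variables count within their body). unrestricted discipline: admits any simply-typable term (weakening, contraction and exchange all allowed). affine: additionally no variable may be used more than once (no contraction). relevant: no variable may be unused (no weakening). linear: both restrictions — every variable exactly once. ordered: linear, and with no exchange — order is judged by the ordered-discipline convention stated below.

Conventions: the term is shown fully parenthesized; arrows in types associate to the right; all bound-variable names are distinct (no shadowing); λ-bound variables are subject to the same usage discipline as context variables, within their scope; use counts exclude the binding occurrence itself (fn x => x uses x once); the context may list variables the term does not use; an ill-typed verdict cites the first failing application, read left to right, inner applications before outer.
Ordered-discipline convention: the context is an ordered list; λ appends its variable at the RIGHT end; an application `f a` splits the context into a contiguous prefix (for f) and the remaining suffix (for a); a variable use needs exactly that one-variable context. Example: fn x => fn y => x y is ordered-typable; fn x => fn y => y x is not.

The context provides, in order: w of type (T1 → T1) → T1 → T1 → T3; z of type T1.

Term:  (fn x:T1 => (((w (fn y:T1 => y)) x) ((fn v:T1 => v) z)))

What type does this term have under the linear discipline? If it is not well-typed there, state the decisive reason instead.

term : T1 → T3
counts: w ×1; z ×1; x (λ-bound) ×1; y (λ-bound) ×1; v (λ-bound) ×1
uses in reading order: w, y, x, v, z
typing: well-typed — term : T1 → T3
across the five disciplines: ordered ✗; linear ✓; affine ✓; relevant ✓; unrestricted ✓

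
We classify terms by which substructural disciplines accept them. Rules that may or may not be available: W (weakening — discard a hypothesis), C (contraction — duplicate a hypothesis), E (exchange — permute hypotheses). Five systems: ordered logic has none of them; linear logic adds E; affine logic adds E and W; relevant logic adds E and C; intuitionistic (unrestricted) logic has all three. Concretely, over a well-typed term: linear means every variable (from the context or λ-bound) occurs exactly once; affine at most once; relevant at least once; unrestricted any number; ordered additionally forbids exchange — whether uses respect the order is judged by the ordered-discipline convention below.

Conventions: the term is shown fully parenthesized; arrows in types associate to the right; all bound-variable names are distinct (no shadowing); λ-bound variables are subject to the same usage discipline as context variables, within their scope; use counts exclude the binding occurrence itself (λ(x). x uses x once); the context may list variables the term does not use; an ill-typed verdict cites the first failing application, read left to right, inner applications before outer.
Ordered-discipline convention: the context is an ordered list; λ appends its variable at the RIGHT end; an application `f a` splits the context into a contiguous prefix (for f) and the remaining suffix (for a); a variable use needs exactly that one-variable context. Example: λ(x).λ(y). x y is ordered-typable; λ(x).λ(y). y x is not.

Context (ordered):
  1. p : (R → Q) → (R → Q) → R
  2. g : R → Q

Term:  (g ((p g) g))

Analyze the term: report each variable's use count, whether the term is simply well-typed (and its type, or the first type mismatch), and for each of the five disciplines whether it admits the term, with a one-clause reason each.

variable uses: p=1; g=3
order of uses: g, p, g, g
typing: ✓ — Q
ordered: ✗ — needs contraction — g ×3
linear: ✗ — needs contraction — g ×3
affine: ✗ — needs contraction — g ×3
relevant: ✓ — at least one use each (p, g)
unrestricted: ✓ — simply typable at Q; W, C, E all held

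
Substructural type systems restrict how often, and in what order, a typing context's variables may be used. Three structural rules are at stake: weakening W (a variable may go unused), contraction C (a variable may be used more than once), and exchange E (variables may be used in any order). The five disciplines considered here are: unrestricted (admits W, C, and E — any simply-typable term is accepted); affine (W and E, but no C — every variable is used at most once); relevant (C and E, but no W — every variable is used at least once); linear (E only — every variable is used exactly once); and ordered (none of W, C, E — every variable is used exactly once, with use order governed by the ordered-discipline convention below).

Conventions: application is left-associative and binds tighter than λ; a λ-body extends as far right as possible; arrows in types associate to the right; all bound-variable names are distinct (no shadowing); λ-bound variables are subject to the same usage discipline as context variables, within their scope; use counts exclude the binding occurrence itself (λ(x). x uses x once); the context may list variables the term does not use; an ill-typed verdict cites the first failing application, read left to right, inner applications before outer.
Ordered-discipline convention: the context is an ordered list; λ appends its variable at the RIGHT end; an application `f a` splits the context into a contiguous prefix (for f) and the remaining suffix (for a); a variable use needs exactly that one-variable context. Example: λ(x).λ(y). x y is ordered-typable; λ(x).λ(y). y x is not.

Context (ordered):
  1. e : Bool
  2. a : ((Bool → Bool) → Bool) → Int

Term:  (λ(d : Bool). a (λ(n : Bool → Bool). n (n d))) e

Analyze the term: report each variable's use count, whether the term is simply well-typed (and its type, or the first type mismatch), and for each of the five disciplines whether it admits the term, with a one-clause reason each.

variable uses: e: 1×; a: 1×; d (bound): 1×; n (bound): 2×
uses in reading order: a, n, n, d, e
typing: well-typed at Int
ordered ✗ (n ×2 used more than once (contraction))
linear ✗ (n ×2 used more than once (contraction))
affine ✗ (n ×2 used more than once (contraction))
relevant ✓ (none of e, a, d, n goes unused)
unrestricted ✓ (simply typable at Int; W, C, E all held)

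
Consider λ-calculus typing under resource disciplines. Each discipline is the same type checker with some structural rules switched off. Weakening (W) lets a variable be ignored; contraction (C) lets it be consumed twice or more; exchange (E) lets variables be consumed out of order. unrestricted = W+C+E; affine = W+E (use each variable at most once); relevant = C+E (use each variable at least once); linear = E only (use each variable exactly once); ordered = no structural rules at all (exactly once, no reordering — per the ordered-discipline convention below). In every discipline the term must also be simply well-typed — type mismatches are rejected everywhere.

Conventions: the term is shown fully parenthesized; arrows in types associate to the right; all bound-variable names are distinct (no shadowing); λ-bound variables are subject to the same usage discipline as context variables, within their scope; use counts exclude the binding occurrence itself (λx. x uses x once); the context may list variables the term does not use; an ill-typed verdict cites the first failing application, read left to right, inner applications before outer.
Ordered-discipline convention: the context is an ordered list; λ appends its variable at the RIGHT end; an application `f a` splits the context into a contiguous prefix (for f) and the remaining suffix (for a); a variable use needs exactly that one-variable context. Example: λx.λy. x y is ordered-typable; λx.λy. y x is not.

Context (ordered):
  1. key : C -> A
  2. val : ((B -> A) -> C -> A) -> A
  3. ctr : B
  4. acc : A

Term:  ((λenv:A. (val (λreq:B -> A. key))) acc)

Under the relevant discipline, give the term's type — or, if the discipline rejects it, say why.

not well-typed under relevant — ctr, env, req left unused
use counts: key: 1×; val: 1×; ctr: 0×; acc: 1×; env (λ-bound): 0×; req (λ-bound): 0×
uses in reading order: val, key, acc
typing: ✓ — A
per-discipline verdicts: ordered ✗, linear ✗, affine ✓, relevant ✗, unrestricted ✓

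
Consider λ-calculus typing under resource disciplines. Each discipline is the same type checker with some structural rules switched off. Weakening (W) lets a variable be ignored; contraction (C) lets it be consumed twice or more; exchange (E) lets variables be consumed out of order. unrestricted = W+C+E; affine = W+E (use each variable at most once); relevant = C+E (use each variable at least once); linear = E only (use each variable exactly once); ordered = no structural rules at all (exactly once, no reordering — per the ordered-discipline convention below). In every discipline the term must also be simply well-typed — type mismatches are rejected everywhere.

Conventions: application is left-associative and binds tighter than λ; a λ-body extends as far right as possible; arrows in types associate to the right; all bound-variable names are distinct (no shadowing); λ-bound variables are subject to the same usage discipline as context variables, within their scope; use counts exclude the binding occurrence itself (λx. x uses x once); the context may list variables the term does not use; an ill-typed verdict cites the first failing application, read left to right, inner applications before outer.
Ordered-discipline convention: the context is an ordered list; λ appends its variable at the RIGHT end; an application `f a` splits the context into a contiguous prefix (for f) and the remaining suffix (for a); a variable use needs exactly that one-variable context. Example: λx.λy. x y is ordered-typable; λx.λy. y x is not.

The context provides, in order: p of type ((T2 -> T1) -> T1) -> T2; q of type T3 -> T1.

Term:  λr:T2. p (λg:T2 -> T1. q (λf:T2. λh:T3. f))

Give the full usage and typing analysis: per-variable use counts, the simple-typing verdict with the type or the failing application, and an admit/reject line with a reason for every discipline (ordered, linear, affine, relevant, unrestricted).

variable uses: p ×1; q ×1; r (λ-bound) ×0; g (λ-bound) ×0; f (λ-bound) ×1; h (λ-bound) ×0
order of uses: p, q, f
typing: ill-typed: an application expects T3 but receives T2 -> T3 -> T2
ordered: ✗ — fails simple typing
linear: ✗ — a type mismatch blocks all five
affine: ✗ — the type mismatch rejects it
relevant: ✗ — not simply typable
unrestricted: ✗ — fails simple typing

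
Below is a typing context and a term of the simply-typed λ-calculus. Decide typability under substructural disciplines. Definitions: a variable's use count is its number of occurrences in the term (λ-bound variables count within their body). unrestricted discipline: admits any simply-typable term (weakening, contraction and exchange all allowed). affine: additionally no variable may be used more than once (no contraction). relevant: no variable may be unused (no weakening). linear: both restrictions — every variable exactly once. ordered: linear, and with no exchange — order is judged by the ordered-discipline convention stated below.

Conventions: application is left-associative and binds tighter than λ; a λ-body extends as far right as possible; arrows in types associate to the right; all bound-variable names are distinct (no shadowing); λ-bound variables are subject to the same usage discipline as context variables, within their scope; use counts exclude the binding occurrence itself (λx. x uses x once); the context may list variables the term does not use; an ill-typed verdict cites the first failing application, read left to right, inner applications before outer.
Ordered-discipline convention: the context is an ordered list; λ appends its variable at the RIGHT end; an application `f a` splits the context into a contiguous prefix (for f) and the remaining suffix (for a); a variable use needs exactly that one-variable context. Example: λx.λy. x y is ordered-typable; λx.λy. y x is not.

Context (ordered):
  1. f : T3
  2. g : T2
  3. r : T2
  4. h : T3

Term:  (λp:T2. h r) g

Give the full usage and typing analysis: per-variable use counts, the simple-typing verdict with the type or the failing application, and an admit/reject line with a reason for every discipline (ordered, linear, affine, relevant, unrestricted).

usage: f ×0, g ×1, r ×1, h ×1, p (λ-bound) ×0
use order (left to right): h, r, g
typing: ill-typed: non-arrow in function slot: T3
ordered: ✗, fails simple typing
linear: ✗, a type mismatch blocks all five
affine: ✗, the type mismatch rejects it
relevant: ✗, not simply typable
unrestricted: ✗, fails simple typing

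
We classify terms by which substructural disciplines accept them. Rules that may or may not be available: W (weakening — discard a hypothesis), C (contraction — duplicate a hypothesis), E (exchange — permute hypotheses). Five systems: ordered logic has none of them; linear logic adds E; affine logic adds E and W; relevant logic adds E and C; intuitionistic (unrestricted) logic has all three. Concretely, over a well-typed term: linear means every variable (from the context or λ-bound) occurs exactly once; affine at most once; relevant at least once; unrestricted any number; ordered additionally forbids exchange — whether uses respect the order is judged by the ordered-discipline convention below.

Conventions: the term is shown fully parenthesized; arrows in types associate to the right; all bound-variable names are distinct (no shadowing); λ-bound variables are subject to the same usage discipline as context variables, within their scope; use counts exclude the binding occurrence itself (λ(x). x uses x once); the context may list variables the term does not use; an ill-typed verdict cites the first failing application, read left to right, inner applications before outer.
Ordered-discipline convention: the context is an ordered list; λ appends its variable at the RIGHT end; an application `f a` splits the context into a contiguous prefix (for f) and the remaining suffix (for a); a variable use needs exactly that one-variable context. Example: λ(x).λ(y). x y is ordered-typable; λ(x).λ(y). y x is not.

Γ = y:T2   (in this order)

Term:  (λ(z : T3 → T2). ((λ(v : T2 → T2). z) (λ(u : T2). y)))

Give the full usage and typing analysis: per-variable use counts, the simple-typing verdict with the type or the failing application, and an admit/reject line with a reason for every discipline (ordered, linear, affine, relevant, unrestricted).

variable uses: y: 1×; z [bound]: 1×; v [bound]: 0×; u [bound]: 0×
order of uses: z, y
typing: the term checks, with type (T3 → T2) → T3 → T2
ordered: ✗, v, u left unused
linear: ✗, v, u left unused
affine: ✓, no duplicate uses among y, z, v, u
relevant: ✗, v, u left unused
unrestricted: ✓, type-checks ((T3 → T2) → T3 → T2) and nothing is barred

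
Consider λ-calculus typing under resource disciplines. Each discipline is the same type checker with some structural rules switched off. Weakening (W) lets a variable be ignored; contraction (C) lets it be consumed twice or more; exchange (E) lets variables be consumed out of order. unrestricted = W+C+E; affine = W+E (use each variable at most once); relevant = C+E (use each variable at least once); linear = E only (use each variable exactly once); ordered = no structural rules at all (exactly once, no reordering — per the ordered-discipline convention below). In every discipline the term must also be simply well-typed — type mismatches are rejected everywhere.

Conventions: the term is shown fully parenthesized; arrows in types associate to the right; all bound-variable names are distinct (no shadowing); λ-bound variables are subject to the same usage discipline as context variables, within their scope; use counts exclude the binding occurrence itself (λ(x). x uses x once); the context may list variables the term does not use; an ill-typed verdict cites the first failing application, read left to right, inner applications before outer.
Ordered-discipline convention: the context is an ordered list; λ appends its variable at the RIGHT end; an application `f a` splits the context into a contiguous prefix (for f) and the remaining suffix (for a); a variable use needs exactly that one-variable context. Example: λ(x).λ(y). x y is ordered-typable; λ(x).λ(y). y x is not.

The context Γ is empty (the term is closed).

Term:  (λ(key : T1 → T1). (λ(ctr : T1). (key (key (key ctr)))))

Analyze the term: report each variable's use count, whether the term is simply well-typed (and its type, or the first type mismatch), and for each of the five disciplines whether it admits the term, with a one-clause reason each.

usage: key (λ-bound)=3; ctr (λ-bound)=1
left-to-right use order: key, key, key, ctr
typing: well-typed — term : (T1 → T1) → T1 → T1
ordered ✗ (key ×3 used more than once (contraction))
linear ✗ (key ×3 used more than once (contraction))
affine ✗ (key ×3 used more than once (contraction))
relevant ✓ (at least one use each (key, ctr))
unrestricted ✓ (type-checks ((T1 → T1) → T1 → T1) and nothing is barred)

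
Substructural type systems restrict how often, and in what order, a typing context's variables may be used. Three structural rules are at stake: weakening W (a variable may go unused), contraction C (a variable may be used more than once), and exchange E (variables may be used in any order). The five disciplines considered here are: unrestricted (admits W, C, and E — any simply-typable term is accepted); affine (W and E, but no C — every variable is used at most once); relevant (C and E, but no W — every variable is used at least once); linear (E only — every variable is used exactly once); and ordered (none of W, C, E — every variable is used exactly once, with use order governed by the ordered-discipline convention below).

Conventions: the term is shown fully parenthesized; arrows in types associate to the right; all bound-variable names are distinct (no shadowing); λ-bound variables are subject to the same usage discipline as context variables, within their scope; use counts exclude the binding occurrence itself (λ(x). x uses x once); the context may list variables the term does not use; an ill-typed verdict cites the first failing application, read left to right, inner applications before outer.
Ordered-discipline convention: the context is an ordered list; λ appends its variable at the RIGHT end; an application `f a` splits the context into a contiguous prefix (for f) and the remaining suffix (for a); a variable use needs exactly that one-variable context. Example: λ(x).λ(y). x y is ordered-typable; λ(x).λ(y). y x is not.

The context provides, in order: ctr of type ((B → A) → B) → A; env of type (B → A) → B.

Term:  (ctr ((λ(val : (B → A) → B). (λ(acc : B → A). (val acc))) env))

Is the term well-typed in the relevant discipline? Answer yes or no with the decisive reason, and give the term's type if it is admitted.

yes — at least one use each (ctr, env, val, acc); term : A
usage: ctr: 1; env: 1; val (bound): 1; acc (bound): 1
left-to-right use order: ctr, val, acc, env
typing: the term checks, with type A
all disciplines: ordered ✓, linear ✓, affine ✓, relevant ✓, unrestricted ✓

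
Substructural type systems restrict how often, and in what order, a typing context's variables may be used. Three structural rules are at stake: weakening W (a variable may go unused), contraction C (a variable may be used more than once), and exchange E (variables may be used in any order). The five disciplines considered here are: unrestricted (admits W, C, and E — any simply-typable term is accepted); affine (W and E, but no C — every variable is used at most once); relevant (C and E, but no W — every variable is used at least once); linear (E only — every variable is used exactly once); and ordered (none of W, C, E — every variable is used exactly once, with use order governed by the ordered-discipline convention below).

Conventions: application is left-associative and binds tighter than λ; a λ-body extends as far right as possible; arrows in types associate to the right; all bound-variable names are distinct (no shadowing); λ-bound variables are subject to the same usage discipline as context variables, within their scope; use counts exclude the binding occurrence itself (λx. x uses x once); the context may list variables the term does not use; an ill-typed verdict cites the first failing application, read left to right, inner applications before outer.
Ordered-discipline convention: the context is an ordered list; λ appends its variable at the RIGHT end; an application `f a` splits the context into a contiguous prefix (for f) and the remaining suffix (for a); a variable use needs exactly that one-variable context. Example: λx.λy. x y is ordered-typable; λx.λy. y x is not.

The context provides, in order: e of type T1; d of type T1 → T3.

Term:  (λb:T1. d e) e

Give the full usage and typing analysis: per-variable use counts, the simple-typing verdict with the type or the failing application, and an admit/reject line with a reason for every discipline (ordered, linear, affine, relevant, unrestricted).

use counts: e ×2; d ×1; b (bound) ×0
left-to-right use order: d, e, e
typing: the term checks, with type T3
ordered: ✗ — e ×2 used more than once (contraction); needs weakening: b unused
linear: ✗ — e ×2 used more than once (contraction); needs weakening: b unused
affine: ✗ — e ×2 used more than once (contraction)
relevant: ✗ — needs weakening: b unused
unrestricted: ✓ — type-checks (T3) and nothing is barred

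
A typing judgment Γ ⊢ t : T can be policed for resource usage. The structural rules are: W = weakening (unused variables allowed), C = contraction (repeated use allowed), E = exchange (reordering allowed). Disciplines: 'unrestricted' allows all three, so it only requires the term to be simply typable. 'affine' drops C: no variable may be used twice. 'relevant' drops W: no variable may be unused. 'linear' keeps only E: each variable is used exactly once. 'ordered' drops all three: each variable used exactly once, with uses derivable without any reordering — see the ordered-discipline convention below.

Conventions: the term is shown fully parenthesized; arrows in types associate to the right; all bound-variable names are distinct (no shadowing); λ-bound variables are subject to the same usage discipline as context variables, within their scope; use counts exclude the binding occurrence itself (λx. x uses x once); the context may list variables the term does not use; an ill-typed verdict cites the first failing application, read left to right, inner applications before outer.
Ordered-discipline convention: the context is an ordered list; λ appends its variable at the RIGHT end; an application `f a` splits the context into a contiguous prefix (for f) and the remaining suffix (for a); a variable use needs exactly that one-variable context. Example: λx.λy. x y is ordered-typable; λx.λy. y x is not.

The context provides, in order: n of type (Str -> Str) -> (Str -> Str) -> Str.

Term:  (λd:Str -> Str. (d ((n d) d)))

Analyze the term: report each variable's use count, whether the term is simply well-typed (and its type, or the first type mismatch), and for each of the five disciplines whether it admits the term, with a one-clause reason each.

usage: n: 1; d (λ-bound): 3
use order (left to right): d, n, d, d
typing: the term checks, with type (Str -> Str) -> Str
ordered: ✗, uses contraction: d ×3
linear: ✗, uses contraction: d ×3
affine: ✗, uses contraction: d ×3
relevant: ✓, none of n, d goes unused
unrestricted: ✓, well-typed at (Str -> Str) -> Str; no restrictions here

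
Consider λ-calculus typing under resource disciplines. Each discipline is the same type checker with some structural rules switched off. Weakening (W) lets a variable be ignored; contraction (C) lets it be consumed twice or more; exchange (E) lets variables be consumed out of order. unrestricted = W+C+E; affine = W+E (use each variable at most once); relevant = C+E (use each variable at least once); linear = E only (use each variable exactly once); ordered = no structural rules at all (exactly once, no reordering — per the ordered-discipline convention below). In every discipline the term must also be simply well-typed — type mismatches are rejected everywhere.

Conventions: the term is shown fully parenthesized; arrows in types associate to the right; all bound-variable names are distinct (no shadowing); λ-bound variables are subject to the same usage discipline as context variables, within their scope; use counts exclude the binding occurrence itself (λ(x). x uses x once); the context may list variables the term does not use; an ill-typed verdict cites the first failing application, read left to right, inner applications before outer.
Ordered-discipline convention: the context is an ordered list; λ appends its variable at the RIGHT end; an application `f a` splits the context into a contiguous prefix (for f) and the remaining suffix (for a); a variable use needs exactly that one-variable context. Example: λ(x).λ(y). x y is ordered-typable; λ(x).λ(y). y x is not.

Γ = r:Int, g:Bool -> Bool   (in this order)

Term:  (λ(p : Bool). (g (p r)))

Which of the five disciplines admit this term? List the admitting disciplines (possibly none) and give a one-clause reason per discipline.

admitted by: none
variable uses: r ×1, g ×1, p (λ-bound) ×1
use order (left to right): g, p, r
typing: ill-typed: applying a non-function (Bool)
ordered: ✗ — not simply typable
linear: ✗ — fails simple typing
affine: ✗ — a type mismatch blocks all five
relevant: ✗ — the type mismatch rejects it
unrestricted: ✗ — not simply typable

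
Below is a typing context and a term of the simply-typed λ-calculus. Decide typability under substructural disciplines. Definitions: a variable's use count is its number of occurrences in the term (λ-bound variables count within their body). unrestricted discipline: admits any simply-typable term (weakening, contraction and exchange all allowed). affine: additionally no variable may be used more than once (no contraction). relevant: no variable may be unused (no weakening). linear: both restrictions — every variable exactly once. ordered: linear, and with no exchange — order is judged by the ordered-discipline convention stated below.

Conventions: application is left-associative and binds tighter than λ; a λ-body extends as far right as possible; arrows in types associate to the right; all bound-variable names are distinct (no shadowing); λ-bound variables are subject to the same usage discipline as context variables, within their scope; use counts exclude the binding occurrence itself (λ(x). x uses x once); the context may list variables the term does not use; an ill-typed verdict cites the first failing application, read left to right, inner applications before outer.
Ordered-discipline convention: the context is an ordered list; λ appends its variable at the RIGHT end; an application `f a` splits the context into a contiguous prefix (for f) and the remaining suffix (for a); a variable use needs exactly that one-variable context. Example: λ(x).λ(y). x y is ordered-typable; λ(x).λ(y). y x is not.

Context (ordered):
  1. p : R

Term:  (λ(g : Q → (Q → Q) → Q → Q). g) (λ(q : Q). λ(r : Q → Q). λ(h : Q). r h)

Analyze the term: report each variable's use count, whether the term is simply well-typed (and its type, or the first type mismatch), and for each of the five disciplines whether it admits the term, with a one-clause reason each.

variable uses: p ×0; g (bound) ×1; q (bound) ×0; r (bound) ×1; h (bound) ×1
order of uses: g, r, h
typing: well-typed at Q → (Q → Q) → Q → Q
ordered ✗ (needs weakening: p, q unused)
linear ✗ (needs weakening: p, q unused)
affine ✓ (no duplicate uses among p, g, q, r, h)
relevant ✗ (needs weakening: p, q unused)
unrestricted ✓ (simply typable at Q → (Q → Q) → Q → Q; W, C, E all held)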